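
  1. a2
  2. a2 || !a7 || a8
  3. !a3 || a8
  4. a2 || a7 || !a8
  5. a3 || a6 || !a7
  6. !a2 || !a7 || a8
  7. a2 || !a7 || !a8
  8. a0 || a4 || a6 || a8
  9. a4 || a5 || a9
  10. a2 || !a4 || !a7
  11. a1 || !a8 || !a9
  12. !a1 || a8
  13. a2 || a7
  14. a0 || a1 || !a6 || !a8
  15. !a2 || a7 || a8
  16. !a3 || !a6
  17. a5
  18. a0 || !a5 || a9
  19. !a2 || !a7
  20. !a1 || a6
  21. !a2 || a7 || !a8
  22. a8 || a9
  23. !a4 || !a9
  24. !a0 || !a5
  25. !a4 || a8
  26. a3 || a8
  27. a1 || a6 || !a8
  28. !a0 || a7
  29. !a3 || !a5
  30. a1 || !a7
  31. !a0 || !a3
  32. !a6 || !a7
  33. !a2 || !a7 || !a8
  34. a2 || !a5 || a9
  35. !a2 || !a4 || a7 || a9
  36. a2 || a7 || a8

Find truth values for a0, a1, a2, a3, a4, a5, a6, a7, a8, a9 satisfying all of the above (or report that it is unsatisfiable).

UNSATISFIABLE

Case a2 = True:
  (a5) forces a5 = True.
  (!a2 || !a7) forces a7 = False.
  (!a2 || a7 || a8) forces a8 = True.
  Clause (!a2 || a7 || !a8) is falsified — contradiction.
Case a2 = False:
  Clause (a2) is falsified — contradiction.
Both cases fail, so the formula is unsatisfiable.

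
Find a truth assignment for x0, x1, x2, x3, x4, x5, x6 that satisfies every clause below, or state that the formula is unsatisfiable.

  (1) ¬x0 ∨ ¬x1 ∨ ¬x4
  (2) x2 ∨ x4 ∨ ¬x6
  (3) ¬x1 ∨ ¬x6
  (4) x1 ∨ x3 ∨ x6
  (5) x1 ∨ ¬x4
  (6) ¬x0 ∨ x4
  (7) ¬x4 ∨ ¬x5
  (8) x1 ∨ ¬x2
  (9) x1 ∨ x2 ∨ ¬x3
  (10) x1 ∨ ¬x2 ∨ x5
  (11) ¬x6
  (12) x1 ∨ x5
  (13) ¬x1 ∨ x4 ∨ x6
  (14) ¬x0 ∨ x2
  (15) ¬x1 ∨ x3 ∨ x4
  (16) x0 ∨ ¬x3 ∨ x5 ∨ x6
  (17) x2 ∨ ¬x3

x0=F, x1=T, x2=F, x3=F, x4=T, x5=F, x6=F

Unit clause (¬x6) forces x6 = False.
Try x0 = True:
  (¬x0 ∨ x4) forces x4 = True.
  (¬x0 ∨ ¬x1 ∨ ¬x4) forces x1 = False.
  clause (x1 ∨ ¬x4) is falsified — backtrack.
So x0 = False.
Set x1 = True.
  then (¬x1 ∨ x4 ∨ x6) forces x4 = True.
  then (¬x4 ∨ ¬x5) forces x5 = False.
  then (x0 ∨ ¬x3 ∨ x5 ∨ x6) forces x3 = False.
Set x2 = False.
All clauses satisfied.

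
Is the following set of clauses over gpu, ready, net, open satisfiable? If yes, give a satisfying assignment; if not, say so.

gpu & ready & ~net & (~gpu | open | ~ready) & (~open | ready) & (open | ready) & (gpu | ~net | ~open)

gpu = True, ready = True, net = False, open = True

Unit clause (gpu) forces gpu = True.
Unit clause (ready) forces ready = True.
Unit clause (~net) forces net = False.
In (~gpu | open | ~ready) only open is left, so open = True.
All clauses satisfied.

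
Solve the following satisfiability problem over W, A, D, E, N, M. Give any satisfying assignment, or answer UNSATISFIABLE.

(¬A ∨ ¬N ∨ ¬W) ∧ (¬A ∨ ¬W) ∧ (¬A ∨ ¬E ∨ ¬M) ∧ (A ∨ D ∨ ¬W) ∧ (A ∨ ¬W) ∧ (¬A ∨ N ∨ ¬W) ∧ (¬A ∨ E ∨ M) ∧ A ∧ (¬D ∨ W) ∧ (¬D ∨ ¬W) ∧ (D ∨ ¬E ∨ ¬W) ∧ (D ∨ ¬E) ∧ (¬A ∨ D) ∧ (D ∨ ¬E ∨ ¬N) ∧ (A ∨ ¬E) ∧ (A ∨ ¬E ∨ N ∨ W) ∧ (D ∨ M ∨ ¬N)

UNSATISFIABLE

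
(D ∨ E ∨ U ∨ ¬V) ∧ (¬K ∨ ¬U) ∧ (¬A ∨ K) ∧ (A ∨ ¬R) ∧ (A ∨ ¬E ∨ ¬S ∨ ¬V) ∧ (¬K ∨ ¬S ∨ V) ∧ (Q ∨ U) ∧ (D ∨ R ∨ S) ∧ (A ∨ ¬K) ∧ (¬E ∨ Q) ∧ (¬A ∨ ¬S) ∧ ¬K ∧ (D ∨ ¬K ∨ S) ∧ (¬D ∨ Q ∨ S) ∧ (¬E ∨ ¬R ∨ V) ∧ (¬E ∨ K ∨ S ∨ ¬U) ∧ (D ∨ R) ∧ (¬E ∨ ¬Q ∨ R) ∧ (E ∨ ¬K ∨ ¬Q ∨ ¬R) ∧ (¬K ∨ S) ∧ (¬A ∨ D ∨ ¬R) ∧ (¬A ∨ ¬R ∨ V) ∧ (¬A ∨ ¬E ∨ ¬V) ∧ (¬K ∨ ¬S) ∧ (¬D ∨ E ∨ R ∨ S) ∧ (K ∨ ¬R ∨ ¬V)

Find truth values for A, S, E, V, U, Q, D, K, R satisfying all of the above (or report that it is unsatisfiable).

Unit clause (¬K) forces K = False.
In (¬A ∨ K) only ¬A is left, so A = False.
In (A ∨ ¬R) only ¬R is left, so R = False.
In (D ∨ R) only D is left, so D = True.
Set S = True.
Set E = False.
Set V = True.
Set U = True.
Set Q = False.
All clauses satisfied.

A: False, S: True, E: False, V: True, U: True, Q: False, D: True, K: False, R: False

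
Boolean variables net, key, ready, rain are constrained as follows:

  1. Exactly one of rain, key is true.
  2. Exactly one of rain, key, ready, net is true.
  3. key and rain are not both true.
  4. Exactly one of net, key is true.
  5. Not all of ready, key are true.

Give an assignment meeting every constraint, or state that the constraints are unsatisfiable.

net=F, key=T, ready=F, rain=F

  (1) {rain, key}: 1 true — exactly one ✓
  (2) {rain, key, ready, net}: 1 true — exactly one ✓
  (3) key=T, rain=F — not both ✓
  (4) {net, key}: 1 true — exactly one ✓
  (5) {ready, key}: 1/2 true — not all ✓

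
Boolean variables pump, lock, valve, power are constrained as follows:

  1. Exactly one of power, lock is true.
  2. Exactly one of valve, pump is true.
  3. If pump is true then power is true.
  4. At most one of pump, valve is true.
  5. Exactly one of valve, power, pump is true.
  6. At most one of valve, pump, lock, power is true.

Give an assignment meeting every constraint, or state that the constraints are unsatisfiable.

Unsatisfiable

Case pump = True:
  (2) with pump=T forces valve = False.
  (3) with pump=T forces power = True.
  Constraint (5) is violated (power=T, pump=T) — contradiction.
Case pump = False:
  (2) with pump=F forces valve = True.
  (5) with valve=T forces power = False.
  (1) with power=F forces lock = True.
  Constraint (6) is violated (valve=T, lock=T) — contradiction.
Both cases fail — unsatisfiable.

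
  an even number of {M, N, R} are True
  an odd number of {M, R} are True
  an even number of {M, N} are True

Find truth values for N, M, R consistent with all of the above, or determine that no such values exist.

N=T; M=T; R=F

{M, N, R}: 2 true → even ✓
{M, R}: 1 true → odd ✓
{M, N}: 2 true → even ✓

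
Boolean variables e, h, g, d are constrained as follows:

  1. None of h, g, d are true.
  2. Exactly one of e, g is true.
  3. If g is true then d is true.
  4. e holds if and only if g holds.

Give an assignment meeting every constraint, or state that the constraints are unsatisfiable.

Case h = True:
  Constraint (1) is violated (h=T) — contradiction.
Case h = False:
  (1) forces g = False.
  (1) forces d = False.
  (2) with g=F forces e = True.
  Constraint (4) is violated (e=T, g=F) — contradiction.
Both cases fail — unsatisfiable.

The formula is unsatisfiable.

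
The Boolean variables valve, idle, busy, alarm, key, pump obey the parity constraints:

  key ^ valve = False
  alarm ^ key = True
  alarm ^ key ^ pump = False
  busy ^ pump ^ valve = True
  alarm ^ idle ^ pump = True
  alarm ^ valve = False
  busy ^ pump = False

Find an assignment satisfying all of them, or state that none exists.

The formula is unsatisfiable.

Adding constraints 1, 2, 6 mod 2: every variable appears an even number of times on the left, so the left side is 0.
But the right sides sum to 1 (mod 2). 0 ≠ 1 — the system is inconsistent.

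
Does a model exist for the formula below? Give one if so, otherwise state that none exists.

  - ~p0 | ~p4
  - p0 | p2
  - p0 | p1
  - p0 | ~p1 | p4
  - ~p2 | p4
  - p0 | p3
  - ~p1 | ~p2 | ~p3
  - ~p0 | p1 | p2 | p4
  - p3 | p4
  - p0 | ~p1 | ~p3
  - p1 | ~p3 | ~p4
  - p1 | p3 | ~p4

p0 = True, p1 = True, p2 = False, p3 = True, p4 = False

Set p0 = True.
  then (~p0 | ~p4) forces p4 = False.
  then (~p2 | p4) forces p2 = False.
  then (~p0 | p1 | p2 | p4) forces p1 = True.
  then (p3 | p4) forces p3 = True.
All clauses satisfied.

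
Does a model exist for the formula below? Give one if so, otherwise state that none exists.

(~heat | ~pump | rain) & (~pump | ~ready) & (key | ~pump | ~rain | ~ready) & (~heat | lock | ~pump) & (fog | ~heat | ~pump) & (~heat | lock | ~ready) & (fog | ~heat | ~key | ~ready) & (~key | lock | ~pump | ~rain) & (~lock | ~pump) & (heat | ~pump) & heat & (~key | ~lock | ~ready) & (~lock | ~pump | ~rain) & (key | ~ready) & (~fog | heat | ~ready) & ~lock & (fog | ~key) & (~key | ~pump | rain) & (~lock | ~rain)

key: True, pump: False, rain: False, heat: True, ready: False, fog: True, lock: False

Unit clause (heat) forces heat = True.
Unit clause (~lock) forces lock = False.
In (~heat | lock | ~pump) only ~pump is left, so pump = False.
In (~heat | lock | ~ready) only ~ready is left, so ready = False.
Set key = True.
  then (fog | ~key) forces fog = True.
Set rain = False.
All clauses satisfied.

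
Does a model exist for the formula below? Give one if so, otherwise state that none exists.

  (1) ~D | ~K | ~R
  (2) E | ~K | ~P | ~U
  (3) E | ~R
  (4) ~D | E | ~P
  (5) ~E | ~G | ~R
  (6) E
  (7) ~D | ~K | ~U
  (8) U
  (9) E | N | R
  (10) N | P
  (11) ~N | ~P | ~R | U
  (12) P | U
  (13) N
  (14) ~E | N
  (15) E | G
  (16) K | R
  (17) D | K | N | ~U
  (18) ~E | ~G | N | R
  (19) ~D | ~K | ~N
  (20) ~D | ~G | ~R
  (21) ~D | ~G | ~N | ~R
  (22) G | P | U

D: False; G: False; U: True; K: True; R: False; E: True; N: True; P: True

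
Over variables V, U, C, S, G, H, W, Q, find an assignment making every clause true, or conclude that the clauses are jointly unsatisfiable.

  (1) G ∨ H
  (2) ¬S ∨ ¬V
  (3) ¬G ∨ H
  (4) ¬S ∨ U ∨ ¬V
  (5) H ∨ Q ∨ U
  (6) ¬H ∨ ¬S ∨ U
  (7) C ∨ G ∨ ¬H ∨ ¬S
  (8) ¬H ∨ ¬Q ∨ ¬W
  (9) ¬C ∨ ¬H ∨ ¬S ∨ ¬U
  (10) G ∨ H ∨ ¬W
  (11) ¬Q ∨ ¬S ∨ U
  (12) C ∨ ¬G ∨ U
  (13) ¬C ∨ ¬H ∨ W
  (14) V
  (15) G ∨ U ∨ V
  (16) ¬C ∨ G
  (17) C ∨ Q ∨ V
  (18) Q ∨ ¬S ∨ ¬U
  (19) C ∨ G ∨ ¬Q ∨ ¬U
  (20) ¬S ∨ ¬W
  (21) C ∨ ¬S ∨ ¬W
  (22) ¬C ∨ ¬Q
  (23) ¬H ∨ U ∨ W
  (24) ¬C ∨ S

V: True, U: True, C: False, S: False, G: True, H: True, W: True, Q: False

Unit clause (V) forces V = True.
In (¬S ∨ ¬V) only ¬S is left, so S = False.
In (¬C ∨ S) only ¬C is left, so C = False.
Set U = True.
Set G = True.
  then (¬G ∨ H) forces H = True.
Set W = True.
  then (¬H ∨ ¬Q ∨ ¬W) forces Q = False.
All clauses satisfied.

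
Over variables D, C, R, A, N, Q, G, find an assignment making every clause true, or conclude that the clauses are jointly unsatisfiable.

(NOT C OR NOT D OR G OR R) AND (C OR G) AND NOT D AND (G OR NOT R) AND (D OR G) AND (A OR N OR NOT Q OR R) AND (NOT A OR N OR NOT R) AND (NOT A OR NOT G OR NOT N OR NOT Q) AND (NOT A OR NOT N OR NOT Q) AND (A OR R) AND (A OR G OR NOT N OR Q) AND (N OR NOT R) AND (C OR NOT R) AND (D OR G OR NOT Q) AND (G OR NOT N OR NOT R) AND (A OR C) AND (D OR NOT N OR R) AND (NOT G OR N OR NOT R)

D: False; C: True; R: True; A: True; N: True; Q: False; G: True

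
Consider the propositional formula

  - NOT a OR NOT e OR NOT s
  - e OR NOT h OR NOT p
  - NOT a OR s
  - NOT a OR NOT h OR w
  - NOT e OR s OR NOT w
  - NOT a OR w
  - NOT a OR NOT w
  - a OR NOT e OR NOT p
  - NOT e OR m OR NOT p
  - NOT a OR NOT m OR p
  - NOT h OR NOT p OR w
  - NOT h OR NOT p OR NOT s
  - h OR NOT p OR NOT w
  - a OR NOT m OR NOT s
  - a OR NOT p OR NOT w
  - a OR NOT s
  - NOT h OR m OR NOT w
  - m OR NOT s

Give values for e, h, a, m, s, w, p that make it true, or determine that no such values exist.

e=T, h=F, a=F, m=T, s=F, w=F, p=F

Set e = True.
Set h = False.
Set a = False.
  then (a OR NOT e OR NOT p) forces p = False.
  then (a OR NOT s) forces s = False.
  then (NOT e OR s OR NOT w) forces w = False.
Set m = True.
All clauses satisfied.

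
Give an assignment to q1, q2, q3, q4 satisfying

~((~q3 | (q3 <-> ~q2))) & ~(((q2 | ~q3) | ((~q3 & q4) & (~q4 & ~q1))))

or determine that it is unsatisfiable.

No satisfying assignment exists.

Case q3 = True: the formula simplifies to ~(~q2) & ~q2.
  q2 = True: the conjunct ~q2 is False.
  q2 = False: the conjunct ~(~q2) becomes ~(~False) = False.
Case q3 = False: the conjunct ~((~q3 | (q3 <-> ~q2))) becomes ~((True | q2)) = False.
Both cases fail — unsatisfiable.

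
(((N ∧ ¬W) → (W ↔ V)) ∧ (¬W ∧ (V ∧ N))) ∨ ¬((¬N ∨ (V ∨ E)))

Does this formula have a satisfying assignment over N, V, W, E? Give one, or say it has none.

N = True, V = False, W = False, E = False

  (((N ∧ ¬W) → (W ↔ V)) ∧ (¬W ∧ (V ∧ N))) ∨ ¬((¬N ∨ (V ∨ E))) = True
    ((N ∧ ¬W) → (W ↔ V)) ∧ (¬W ∧ (V ∧ N)) = False
      (N ∧ ¬W) → (W ↔ V) = True
        N ∧ ¬W = True
          ¬W = True
        W ↔ V = True
      ¬W ∧ (V ∧ N) = False
        ¬W = True
        V ∧ N = False
    ¬((¬N ∨ (V ∨ E))) = True
      ¬N ∨ (V ∨ E) = False
        ¬N = False
        V ∨ E = False
The formula evaluates to True.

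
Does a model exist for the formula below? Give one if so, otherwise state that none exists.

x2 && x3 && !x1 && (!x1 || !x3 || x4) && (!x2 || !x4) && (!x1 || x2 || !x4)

x1: False, x2: True, x3: True, x4: False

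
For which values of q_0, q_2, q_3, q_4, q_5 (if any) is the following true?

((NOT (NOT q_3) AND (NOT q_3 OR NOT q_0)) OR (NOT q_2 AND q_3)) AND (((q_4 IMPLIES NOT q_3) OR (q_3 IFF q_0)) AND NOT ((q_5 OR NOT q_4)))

q_0=T; q_2=F; q_3=T; q_4=T; q_5=F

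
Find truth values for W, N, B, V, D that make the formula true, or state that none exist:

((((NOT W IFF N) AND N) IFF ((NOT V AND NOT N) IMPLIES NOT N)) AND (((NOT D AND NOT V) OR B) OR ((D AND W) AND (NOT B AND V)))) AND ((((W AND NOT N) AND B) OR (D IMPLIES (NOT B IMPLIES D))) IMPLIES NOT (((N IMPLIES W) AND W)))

W = False, N = True, B = True, V = False, D = True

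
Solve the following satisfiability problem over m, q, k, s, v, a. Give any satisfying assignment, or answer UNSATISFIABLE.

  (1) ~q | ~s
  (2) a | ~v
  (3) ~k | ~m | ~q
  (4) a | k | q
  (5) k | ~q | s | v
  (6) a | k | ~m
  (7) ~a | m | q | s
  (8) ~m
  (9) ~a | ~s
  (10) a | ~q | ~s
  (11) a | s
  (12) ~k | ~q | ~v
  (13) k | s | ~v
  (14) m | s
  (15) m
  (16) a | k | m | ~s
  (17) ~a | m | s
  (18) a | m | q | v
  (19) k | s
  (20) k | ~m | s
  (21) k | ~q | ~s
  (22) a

Case m = True:
  Clause (~m) is falsified — contradiction.
Case m = False:
  Clause (m) is falsified — contradiction.
Both cases fail, so the formula is unsatisfiable.

Unsatisfiable — no assignment works.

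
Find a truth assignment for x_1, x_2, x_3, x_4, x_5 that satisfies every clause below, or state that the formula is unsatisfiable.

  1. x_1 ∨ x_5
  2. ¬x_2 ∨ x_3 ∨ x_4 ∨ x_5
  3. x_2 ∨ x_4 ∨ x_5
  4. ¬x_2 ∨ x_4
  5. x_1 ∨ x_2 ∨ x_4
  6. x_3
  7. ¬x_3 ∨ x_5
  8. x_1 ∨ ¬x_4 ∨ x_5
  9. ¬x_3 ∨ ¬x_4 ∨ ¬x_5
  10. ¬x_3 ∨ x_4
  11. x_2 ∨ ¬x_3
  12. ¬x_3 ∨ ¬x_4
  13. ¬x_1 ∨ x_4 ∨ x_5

Case x_3 = True:
  (¬x_3 ∨ x_5) forces x_5 = True.
  (¬x_3 ∨ ¬x_4 ∨ ¬x_5) forces x_4 = False.
  Clause (¬x_3 ∨ x_4) is falsified — contradiction.
Case x_3 = False:
  Clause (x_3) is falsified — contradiction.
Both cases fail, so the formula is unsatisfiable.

No satisfying assignment exists.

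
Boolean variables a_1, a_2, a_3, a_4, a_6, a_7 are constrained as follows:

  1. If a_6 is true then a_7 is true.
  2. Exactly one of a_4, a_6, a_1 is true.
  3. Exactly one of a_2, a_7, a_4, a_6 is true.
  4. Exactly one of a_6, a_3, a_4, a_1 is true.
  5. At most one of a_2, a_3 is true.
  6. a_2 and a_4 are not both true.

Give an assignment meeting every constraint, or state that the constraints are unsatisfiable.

a_1: True, a_2: False, a_3: False, a_4: False, a_6: False, a_7: True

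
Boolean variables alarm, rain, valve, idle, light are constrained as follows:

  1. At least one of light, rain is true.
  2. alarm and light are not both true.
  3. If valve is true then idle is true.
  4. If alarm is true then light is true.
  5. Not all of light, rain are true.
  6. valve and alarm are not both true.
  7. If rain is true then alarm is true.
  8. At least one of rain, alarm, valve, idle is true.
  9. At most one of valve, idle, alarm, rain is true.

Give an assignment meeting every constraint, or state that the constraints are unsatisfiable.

alarm: False, rain: False, valve: False, idle: True, light: True

  (1) {light, rain}: 1 true — at least one ✓
  (2) alarm=F, light=T — not both ✓
  (3) valve=F ⇒ idle: vacuous ✓
  (4) alarm=F ⇒ light: vacuous ✓
  (5) {light, rain}: 1/2 true — not all ✓
  (6) valve=F, alarm=F — not both ✓
  (7) rain=F ⇒ alarm: vacuous ✓
  (8) {rain, alarm, valve, idle}: 1 true — at least one ✓
  (9) {valve, idle, alarm, rain}: 1 true — at most one ✓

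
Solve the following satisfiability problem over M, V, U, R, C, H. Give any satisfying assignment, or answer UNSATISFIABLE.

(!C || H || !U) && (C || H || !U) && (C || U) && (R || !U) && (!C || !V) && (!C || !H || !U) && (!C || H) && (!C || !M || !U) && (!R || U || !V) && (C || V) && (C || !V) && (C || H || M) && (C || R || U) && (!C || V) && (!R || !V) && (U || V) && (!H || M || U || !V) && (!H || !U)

Unsatisfiable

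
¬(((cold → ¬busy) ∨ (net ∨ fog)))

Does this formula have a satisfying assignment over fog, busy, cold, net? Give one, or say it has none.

fog = False, busy = True, cold = True, net = False

  ¬(((cold → ¬busy) ∨ (net ∨ fog))) = True
    (cold → ¬busy) ∨ (net ∨ fog) = False
      cold → ¬busy = False
        ¬busy = False
      net ∨ fog = False
The formula evaluates to True.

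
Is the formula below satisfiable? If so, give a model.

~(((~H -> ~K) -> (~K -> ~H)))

K = False; H = True

  ~(((~H -> ~K) -> (~K -> ~H))) = True
    (~H -> ~K) -> (~K -> ~H) = False
      ~H -> ~K = True
        ~H = False
        ~K = True
      ~K -> ~H = False
        ~K = True
        ~H = False
The formula evaluates to True.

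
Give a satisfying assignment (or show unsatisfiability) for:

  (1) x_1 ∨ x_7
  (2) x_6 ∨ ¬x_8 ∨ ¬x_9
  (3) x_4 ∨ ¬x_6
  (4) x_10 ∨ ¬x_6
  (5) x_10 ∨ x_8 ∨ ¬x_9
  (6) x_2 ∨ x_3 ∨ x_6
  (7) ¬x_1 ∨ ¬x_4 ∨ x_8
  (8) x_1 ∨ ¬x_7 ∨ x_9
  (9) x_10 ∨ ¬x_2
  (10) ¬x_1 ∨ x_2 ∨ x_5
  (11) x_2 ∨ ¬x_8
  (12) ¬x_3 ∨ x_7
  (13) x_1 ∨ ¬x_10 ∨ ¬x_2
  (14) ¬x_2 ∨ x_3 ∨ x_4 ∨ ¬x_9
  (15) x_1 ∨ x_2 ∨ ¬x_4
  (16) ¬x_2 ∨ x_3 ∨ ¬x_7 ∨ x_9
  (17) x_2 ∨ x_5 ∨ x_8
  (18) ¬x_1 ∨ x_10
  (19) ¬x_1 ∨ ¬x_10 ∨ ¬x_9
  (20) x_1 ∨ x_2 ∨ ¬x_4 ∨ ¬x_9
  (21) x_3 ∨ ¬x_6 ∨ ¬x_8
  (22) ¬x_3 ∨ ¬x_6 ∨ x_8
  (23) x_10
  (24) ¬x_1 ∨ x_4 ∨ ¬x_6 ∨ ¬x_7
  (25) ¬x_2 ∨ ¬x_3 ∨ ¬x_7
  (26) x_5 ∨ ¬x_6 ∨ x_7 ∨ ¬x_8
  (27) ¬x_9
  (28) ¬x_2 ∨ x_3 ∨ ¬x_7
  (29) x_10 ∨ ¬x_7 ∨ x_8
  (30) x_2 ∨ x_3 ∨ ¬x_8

x_1 = True, x_2 = True, x_3 = False, x_4 = False, x_5 = True, x_6 = False, x_7 = False, x_8 = True, x_9 = False, x_10 = True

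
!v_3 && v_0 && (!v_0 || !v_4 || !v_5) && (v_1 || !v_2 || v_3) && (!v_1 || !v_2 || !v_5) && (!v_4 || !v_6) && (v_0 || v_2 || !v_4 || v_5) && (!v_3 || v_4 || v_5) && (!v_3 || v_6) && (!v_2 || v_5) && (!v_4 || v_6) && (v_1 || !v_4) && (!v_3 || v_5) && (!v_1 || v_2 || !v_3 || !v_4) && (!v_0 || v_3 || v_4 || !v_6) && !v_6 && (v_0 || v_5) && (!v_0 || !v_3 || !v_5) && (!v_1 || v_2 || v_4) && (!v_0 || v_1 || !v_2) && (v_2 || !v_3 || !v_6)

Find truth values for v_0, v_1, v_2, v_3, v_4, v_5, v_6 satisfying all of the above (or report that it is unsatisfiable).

Unit clause (!v_3) forces v_3 = False.
Unit clause (v_0) forces v_0 = True.
Unit clause (!v_6) forces v_6 = False.
In (!v_4 || v_6) only !v_4 is left, so v_4 = False.
Set v_1 = False.
  then (v_1 || !v_2 || v_3) forces v_2 = False.
Set v_5 = False.
All clauses satisfied.

v_0 = True, v_1 = False, v_2 = False, v_3 = False, v_4 = False, v_5 = False, v_6 = False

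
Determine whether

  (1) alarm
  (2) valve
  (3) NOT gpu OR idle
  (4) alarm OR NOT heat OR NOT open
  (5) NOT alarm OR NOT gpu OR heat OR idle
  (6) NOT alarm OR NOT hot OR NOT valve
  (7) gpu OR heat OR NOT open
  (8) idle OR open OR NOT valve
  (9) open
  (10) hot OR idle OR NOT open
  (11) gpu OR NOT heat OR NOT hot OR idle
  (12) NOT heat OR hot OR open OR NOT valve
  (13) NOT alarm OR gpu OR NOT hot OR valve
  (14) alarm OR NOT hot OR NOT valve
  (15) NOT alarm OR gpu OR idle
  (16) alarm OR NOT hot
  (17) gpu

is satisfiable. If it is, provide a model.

hot = False; heat = False; valve = True; alarm = True; gpu = True; idle = True; open = True

Unit clause (alarm) forces alarm = True.
Unit clause (valve) forces valve = True.
In (NOT alarm OR NOT hot OR NOT valve) only NOT hot is left, so hot = False.
Unit clause (open) forces open = True.
In (hot OR idle OR NOT open) only idle is left, so idle = True.
Unit clause (gpu) forces gpu = True.
Set heat = False.
All clauses satisfied.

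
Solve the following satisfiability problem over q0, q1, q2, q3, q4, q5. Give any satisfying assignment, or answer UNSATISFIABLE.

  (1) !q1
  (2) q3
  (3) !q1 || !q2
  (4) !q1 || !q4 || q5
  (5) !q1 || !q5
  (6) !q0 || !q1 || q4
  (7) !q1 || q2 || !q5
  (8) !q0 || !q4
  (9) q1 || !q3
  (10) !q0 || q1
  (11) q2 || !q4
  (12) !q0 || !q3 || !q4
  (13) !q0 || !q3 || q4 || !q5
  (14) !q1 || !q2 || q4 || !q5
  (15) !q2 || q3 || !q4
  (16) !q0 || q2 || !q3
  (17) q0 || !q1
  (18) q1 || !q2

Case q1 = True:
  Clause (!q1) is falsified — contradiction.
Case q1 = False:
  (q3) forces q3 = True.
  Clause (q1 || !q3) is falsified — contradiction.
Both cases fail, so the formula is unsatisfiable.

The formula is unsatisfiable.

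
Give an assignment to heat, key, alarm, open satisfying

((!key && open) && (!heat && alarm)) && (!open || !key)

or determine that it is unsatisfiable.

heat=F, key=F, alarm=T, open=T

  (!key && open) && (!heat && alarm) = True
    !key && open = True
      !key = True
    !heat && alarm = True
      !heat = True
  !open || !key = True
    !open = False
    !key = True
Both conjuncts True, so the formula holds.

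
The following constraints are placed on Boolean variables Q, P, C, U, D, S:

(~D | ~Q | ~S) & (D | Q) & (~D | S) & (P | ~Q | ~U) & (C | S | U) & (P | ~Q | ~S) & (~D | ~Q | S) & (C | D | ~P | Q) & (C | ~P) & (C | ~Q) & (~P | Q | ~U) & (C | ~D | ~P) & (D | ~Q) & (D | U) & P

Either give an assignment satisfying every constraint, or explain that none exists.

Unit clause (P) forces P = True.
In (C | ~P) only C is left, so C = True.
Try Q = True:
  (D | ~Q) forces D = True.
  (~D | ~Q | ~S) forces S = False.
  clause (~D | S) is falsified — backtrack.
So Q = False.
  then (D | Q) forces D = True.
  then (~D | S) forces S = True.
  then (~P | Q | ~U) forces U = False.
All clauses satisfied.

Q=F, P=T, C=T, U=F, D=T, S=T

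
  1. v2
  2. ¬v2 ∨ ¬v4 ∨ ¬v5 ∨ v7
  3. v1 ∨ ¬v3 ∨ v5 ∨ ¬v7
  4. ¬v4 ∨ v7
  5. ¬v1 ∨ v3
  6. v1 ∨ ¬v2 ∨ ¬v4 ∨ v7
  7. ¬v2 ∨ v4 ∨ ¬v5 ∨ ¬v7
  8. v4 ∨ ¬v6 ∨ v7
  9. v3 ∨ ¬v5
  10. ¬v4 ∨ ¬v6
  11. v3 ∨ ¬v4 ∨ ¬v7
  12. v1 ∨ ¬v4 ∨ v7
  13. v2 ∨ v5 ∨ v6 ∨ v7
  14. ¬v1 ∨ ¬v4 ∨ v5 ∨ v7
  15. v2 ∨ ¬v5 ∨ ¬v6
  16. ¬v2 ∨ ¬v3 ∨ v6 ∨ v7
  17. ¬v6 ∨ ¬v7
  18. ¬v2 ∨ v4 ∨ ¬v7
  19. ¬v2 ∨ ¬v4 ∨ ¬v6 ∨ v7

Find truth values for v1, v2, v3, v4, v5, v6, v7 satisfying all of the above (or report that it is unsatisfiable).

v1: True, v2: True, v3: True, v4: True, v5: True, v6: False, v7: True

Unit clause (v2) forces v2 = True.
Set v1 = True.
  then (¬v1 ∨ v3) forces v3 = True.
Try v4 = False:
  (¬v2 ∨ v4 ∨ ¬v7) forces v7 = False.
  (v4 ∨ ¬v6 ∨ v7) forces v6 = False.
  clause (¬v2 ∨ ¬v3 ∨ v6 ∨ v7) is falsified — backtrack.
So v4 = True.
  then (¬v4 ∨ v7) forces v7 = True.
  then (¬v4 ∨ ¬v6) forces v6 = False.
Set v5 = True.
All clauses satisfied.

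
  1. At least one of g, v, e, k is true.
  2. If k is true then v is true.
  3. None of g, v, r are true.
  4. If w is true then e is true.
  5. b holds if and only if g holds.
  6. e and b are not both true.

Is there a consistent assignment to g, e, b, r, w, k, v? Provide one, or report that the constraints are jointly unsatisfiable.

g = False; e = True; b = False; r = False; w = False; k = False; v = False

  (1) {g, v, e, k}: 1 true — at least one ✓
  (2) k=F ⇒ v: vacuous ✓
  (3) {g, v, r}: 0 true — none ✓
  (4) w=F ⇒ e: vacuous ✓
  (5) b=F, g=F — same ✓
  (6) e=T, b=F — not both ✓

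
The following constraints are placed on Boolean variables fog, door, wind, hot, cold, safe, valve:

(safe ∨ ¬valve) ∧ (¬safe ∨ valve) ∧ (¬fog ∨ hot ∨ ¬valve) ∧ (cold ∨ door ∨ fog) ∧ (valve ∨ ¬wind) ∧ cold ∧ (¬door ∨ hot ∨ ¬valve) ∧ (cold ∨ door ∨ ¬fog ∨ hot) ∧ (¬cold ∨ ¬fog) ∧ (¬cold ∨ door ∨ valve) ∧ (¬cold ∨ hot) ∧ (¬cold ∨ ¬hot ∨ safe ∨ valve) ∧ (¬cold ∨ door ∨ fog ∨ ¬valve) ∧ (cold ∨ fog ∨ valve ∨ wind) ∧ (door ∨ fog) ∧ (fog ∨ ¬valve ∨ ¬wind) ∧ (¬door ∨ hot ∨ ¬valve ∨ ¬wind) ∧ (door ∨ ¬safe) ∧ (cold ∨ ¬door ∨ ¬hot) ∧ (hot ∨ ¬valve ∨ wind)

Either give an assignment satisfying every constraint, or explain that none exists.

Unit clause (cold) forces cold = True.
In (¬cold ∨ ¬fog) only ¬fog is left, so fog = False.
In (¬cold ∨ hot) only hot is left, so hot = True.
In (door ∨ fog) only door is left, so door = True.
Set wind = False.
Try safe = False:
  (safe ∨ ¬valve) forces valve = False.
  clause (¬cold ∨ ¬hot ∨ safe ∨ valve) is falsified — backtrack.
So safe = True.
  then (¬safe ∨ valve) forces valve = True.
All clauses satisfied.

fog = False, door = True, wind = False, hot = True, cold = True, safe = True, valve = True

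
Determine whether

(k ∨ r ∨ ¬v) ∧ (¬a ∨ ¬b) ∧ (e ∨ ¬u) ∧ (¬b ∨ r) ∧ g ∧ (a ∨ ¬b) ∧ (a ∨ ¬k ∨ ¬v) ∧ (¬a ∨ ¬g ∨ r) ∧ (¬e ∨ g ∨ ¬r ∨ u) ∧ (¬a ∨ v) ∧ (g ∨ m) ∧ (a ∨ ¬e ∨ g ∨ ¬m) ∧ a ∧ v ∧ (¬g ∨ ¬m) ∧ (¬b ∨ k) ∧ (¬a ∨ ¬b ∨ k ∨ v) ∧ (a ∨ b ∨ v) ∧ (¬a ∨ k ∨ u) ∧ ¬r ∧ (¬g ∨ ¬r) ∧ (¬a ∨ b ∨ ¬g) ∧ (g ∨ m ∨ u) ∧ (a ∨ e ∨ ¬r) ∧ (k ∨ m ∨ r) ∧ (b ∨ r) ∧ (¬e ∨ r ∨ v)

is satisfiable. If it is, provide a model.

Unsatisfiable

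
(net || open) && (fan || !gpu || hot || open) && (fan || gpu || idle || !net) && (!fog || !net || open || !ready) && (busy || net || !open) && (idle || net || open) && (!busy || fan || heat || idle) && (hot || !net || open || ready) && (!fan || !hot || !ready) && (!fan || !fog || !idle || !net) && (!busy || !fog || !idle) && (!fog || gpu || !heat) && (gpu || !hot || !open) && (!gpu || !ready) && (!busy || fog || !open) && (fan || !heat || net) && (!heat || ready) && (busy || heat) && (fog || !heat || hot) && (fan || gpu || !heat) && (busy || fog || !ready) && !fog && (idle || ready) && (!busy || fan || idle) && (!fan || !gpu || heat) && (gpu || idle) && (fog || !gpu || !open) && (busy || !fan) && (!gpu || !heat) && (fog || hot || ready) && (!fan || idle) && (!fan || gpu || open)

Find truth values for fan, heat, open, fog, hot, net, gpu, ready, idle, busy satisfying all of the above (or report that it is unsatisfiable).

Unit clause (!fog) forces fog = False.
Set fan = False.
Try heat = True:
  (fan || !heat || net) forces net = True.
  (!heat || ready) forces ready = True.
  (!gpu || !ready) forces gpu = False.
  clause (fan || gpu || !heat) is falsified — backtrack.
So heat = False.
  then (busy || heat) forces busy = True.
  then (!busy || fan || idle) forces idle = True.
  then (!busy || fog || !open) forces open = False.
  then (net || open) forces net = True.
Set hot = True.
Set gpu = True.
  then (!gpu || !ready) forces ready = False.
All clauses satisfied.

fan: False, heat: False, open: False, fog: False, hot: True, net: True, gpu: True, ready: False, idle: True, busy: True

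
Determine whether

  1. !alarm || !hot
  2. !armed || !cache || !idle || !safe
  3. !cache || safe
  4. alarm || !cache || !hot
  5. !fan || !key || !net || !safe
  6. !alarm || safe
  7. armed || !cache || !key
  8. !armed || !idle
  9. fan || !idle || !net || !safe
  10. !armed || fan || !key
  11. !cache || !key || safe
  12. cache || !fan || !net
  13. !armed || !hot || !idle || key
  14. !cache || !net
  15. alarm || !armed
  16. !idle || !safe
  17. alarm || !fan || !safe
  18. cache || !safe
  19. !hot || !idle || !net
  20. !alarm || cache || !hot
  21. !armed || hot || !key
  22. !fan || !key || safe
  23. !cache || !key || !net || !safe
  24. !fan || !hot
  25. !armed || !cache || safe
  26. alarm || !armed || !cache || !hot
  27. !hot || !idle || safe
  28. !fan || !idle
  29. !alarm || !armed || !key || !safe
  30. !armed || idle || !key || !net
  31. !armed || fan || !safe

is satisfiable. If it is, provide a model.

alarm = False, hot = False, net = False, cache = False, key = False, safe = False, armed = False, fan = False, idle = True

Set alarm = False.
  then (alarm || !armed) forces armed = False.
Set hot = False.
Set net = False.
Set cache = False.
  then (cache || !safe) forces safe = False.
Set key = False.
Set fan = False.
Set idle = True.
All clauses satisfied.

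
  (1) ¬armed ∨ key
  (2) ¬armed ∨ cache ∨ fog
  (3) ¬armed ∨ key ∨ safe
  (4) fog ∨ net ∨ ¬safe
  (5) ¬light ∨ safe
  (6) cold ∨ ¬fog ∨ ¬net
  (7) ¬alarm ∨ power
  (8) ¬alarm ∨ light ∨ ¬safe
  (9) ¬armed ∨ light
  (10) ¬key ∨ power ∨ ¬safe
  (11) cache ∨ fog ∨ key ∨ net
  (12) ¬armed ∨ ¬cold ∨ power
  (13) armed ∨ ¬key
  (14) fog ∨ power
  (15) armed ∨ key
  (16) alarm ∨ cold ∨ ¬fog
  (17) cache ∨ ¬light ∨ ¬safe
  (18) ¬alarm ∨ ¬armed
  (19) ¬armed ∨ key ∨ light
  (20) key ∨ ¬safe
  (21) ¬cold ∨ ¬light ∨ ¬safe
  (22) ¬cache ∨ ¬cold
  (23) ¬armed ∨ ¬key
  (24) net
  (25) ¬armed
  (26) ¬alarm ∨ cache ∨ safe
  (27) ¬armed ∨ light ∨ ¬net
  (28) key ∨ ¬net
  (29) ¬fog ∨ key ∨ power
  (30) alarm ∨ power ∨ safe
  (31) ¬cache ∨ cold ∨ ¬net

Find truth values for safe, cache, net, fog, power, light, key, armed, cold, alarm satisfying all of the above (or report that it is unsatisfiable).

UNSATISFIABLE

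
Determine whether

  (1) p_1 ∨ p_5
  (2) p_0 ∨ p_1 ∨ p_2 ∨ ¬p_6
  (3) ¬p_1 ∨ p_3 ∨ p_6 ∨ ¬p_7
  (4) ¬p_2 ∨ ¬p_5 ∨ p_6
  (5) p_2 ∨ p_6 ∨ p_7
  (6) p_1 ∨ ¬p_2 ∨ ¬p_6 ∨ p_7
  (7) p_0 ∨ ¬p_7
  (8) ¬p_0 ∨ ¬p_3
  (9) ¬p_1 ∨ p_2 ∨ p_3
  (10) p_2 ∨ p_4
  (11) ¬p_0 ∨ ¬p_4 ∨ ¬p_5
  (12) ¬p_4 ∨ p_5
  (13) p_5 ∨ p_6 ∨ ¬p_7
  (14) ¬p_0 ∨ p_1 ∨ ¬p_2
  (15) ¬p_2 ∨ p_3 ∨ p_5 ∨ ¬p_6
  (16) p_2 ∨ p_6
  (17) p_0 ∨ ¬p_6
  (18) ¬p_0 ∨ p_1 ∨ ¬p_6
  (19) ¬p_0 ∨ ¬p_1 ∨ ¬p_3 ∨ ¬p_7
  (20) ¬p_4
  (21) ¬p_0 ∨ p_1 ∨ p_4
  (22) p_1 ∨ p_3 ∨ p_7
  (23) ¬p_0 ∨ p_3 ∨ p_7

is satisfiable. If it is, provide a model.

Unit clause (¬p_4) forces p_4 = False.
In (p_2 ∨ p_4) only p_2 is left, so p_2 = True.
Set p_0 = False.
  then (p_0 ∨ ¬p_7) forces p_7 = False.
  then (p_0 ∨ ¬p_6) forces p_6 = False.
  then (¬p_2 ∨ ¬p_5 ∨ p_6) forces p_5 = False.
  then (p_1 ∨ p_5) forces p_1 = True.
Set p_3 = False.
All clauses satisfied.

p_0=F, p_1=T, p_2=T, p_3=F, p_4=F, p_5=F, p_6=F, p_7=F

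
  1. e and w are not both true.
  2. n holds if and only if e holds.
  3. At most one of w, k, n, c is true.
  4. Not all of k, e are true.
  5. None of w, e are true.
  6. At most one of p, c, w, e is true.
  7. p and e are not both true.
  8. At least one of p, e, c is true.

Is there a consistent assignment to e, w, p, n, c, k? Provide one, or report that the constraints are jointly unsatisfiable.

e=F; w=F; p=T; n=F; c=F; k=F

  (1) e=F, w=F — not both ✓
  (2) n=F, e=F — same ✓
  (3) {w, k, n, c}: 0 true — at most one ✓
  (4) {k, e}: 0/2 true — not all ✓
  (5) {w, e}: 0 true — none ✓
  (6) {p, c, w, e}: 1 true — at most one ✓
  (7) p=T, e=F — not both ✓
  (8) {p, e, c}: 1 true — at least one ✓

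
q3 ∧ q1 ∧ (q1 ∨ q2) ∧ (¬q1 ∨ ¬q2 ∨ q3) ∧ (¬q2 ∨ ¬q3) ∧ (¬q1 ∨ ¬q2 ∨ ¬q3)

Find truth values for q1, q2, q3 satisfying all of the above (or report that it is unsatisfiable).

Unit clause (q3) forces q3 = True.
Unit clause (q1) forces q1 = True.
In (¬q2 ∨ ¬q3) only ¬q2 is left, so q2 = False.
All clauses satisfied.

q1: True; q2: False; q3: True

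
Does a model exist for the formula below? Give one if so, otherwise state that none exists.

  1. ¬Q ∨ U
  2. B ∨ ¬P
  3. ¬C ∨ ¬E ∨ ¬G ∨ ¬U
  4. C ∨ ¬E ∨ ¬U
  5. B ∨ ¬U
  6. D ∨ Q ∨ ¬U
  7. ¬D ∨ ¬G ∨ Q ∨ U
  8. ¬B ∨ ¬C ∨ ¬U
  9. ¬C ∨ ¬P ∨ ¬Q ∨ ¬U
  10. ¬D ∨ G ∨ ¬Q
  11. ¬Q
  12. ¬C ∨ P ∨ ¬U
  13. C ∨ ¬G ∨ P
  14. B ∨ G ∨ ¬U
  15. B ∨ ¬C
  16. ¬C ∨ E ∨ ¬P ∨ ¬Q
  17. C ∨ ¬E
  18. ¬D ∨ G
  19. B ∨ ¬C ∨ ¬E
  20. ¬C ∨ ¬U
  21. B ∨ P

Unit clause (¬Q) forces Q = False.
Set P = True.
  then (B ∨ ¬P) forces B = True.
Set U = False.
Set G = False.
  then (¬D ∨ G) forces D = False.
Set E = False.
Set C = False.
All clauses satisfied.

P = True, U = False, G = False, B = True, D = False, Q = False, E = False, C = False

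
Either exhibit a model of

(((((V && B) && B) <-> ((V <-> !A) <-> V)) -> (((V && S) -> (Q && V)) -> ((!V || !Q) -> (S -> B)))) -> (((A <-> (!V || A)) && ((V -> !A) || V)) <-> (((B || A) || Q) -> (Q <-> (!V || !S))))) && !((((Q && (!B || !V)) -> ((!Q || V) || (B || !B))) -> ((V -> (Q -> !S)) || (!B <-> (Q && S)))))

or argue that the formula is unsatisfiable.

Unsatisfiable

Case V = True: the formula simplifies to ((((B && B) <-> !A) -> ((S -> Q) -> (!Q -> (S -> B)))) -> ((A <-> A) <-> (((B || A) || Q) -> (Q <-> !S)))) && !(((Q -> !S) || (!B <-> (Q && S)))).
  Q = True: simplifies to ((A <-> A) <-> !S) && !((!S || (!B <-> S))).
    S = True: simplifies to !((A <-> A)) && !(!B).
      A = True: the conjunct !((A <-> A)) becomes !((True <-> True)) = False.
      A = False: the conjunct !((A <-> A)) becomes !((False <-> False)) = False.
    S = False: the conjunct !((!S || (!B <-> S))) becomes !((True || B)) = False.
  Q = False: the conjunct !(((Q -> !S) || (!B <-> (Q && S)))) becomes !((True || B)) = False.
Case V = False: the conjunct !((((Q && (!B || !V)) -> ((!Q || V) || (B || !B))) -> ((V -> (Q -> !S)) || (!B <-> (Q && S))))) becomes !(((Q -> (!Q || (B || !B))) -> True)) = False.
Both cases fail — unsatisfiable.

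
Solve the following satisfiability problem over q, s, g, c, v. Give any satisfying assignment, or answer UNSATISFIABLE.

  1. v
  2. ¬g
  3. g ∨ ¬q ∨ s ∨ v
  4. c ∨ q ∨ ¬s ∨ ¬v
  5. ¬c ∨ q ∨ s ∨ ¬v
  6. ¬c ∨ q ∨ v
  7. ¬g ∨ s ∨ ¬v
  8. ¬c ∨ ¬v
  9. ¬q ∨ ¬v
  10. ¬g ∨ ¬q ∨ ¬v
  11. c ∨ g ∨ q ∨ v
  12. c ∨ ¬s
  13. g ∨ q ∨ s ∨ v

Unit clause (v) forces v = True.
Unit clause (¬g) forces g = False.
In (¬c ∨ ¬v) only ¬c is left, so c = False.
In (¬q ∨ ¬v) only ¬q is left, so q = False.
In (c ∨ ¬s) only ¬s is left, so s = False.
All clauses satisfied.

q = False; s = False; g = False; c = False; v = True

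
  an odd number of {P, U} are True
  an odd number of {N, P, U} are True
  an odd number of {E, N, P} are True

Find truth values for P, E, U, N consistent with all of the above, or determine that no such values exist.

P = False; E = True; U = True; N = False

{P, U}: 1 true → odd ✓
{N, P, U}: 1 true → odd ✓
{E, N, P}: 1 true → odd ✓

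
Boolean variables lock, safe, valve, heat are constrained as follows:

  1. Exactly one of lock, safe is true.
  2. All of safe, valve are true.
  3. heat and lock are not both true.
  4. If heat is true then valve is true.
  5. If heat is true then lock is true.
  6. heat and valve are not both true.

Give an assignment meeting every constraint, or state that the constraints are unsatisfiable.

lock: False, safe: True, valve: True, heat: False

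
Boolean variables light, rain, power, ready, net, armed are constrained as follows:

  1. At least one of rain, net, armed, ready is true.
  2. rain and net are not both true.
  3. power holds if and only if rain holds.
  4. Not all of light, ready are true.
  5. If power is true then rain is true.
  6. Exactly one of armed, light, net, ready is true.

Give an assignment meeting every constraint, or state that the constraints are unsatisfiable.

light = True; rain = True; power = True; ready = False; net = False; armed = False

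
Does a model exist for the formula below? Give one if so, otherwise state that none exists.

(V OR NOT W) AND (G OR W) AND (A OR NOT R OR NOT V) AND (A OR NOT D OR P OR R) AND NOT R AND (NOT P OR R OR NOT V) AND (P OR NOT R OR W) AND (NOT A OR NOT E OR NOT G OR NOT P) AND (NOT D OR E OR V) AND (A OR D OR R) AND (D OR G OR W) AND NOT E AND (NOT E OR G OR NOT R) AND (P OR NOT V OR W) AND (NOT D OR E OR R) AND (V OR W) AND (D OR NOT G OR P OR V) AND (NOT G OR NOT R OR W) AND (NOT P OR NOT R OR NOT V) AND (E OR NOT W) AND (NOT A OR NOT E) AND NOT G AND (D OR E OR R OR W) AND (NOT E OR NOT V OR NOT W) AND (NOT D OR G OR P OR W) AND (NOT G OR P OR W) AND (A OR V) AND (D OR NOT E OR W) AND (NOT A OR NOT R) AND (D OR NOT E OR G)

Unsatisfiable

Case E = True:
  Clause (NOT E) is falsified — contradiction.
Case E = False:
  (NOT R) forces R = False.
  (NOT D OR E OR R) forces D = False.
  (A OR D OR R) forces A = True.
  (E OR NOT W) forces W = False.
  Clause (D OR E OR R OR W) is falsified — contradiction.
Both cases fail, so the formula is unsatisfiable.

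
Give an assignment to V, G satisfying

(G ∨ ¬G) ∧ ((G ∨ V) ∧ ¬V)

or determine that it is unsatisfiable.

V = False, G = True

  G ∨ ¬G = True
    ¬G = False
  (G ∨ V) ∧ ¬V = True
    G ∨ V = True
    ¬V = True
Both conjuncts True, so the formula holds.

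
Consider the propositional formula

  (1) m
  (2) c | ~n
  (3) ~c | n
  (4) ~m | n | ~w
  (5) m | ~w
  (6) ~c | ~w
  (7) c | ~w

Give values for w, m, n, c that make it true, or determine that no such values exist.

Unit clause (m) forces m = True.
Set w = False.
Set n = True.
  then (c | ~n) forces c = True.
Check each clause:
  (m): m holds.
  (c | ~n): c holds.
  (~c | n): n holds.
  (~m | n | ~w): n holds.
  (m | ~w): m holds.
  (~c | ~w): ~w holds.
  (c | ~w): c holds.
All clauses satisfied.

w=F, m=T, n=T, c=T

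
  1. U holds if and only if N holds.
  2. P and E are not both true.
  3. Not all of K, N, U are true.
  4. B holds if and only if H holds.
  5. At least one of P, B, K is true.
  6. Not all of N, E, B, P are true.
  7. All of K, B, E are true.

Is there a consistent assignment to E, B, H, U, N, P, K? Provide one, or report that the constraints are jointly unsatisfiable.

E = True, B = True, H = True, U = False, N = False, P = False, K = True

  (1) U=F, N=F — same ✓
  (2) P=F, E=T — not both ✓
  (3) {K, N, U}: 1/3 true — not all ✓
  (4) B=T, H=T — same ✓
  (5) {P, B, K}: 2 true — at least one ✓
  (6) {N, E, B, P}: 2/4 true — not all ✓
  (7) {K, B, E}: all 3 true ✓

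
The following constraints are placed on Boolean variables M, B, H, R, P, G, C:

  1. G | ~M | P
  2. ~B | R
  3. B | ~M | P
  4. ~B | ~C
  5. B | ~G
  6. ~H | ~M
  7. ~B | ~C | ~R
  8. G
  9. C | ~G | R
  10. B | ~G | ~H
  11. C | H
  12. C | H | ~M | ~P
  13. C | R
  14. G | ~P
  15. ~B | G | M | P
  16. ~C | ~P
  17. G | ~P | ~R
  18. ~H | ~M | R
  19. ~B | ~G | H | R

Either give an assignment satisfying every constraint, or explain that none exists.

M = False, B = True, H = True, R = True, P = True, G = True, C = False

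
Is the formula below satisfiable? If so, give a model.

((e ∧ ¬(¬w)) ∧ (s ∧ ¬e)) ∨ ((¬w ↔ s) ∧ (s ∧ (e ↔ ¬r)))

r: False; s: True; e: True; w: False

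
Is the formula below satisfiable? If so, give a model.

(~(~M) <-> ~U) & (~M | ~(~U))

M = False, U = True

  ~(~M) <-> ~U = True
    ~(~M) = False
      ~M = True
    ~U = False
  ~M | ~(~U) = True
    ~M = True
    ~(~U) = True
      ~U = False
Both conjuncts True, so the formula holds.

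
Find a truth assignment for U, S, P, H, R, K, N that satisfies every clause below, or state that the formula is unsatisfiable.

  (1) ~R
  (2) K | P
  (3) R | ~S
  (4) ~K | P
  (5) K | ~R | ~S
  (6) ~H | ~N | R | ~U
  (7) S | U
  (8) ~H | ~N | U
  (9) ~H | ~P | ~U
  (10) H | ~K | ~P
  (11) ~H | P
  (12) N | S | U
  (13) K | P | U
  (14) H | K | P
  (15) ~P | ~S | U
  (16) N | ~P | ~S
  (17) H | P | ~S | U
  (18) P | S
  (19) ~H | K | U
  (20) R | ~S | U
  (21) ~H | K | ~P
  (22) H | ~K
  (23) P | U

U=T, S=F, P=T, H=F, R=F, K=F, N=F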